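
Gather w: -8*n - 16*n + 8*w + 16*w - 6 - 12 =-24*n + 24*w - 18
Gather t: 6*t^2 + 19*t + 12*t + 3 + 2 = 6*t^2 + 31*t + 5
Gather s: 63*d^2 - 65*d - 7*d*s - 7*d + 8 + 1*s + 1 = 63*d^2 - 72*d + s*(1 - 7*d) + 9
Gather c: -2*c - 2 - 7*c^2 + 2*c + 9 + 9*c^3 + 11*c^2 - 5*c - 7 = 9*c^3 + 4*c^2 - 5*c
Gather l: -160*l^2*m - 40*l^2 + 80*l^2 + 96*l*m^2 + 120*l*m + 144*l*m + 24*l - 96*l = l^2*(40 - 160*m) + l*(96*m^2 + 264*m - 72)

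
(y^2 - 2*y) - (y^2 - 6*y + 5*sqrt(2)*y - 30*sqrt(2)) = -5*sqrt(2)*y + 4*y + 30*sqrt(2)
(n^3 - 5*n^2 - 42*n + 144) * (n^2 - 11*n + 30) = n^5 - 16*n^4 + 43*n^3 + 456*n^2 - 2844*n + 4320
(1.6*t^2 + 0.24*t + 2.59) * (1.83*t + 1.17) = 2.928*t^3 + 2.3112*t^2 + 5.0205*t + 3.0303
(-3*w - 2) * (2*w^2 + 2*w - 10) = -6*w^3 - 10*w^2 + 26*w + 20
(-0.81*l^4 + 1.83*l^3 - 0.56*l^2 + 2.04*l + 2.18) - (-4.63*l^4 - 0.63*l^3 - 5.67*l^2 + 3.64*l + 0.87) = 3.82*l^4 + 2.46*l^3 + 5.11*l^2 - 1.6*l + 1.31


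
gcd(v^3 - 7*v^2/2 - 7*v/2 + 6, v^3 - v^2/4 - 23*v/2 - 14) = v - 4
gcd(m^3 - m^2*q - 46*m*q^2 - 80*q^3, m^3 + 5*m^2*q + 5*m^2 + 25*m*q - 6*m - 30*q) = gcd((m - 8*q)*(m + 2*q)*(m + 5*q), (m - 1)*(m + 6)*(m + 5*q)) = m + 5*q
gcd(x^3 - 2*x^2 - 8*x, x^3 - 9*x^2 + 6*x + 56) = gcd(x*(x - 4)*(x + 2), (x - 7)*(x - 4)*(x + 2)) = x^2 - 2*x - 8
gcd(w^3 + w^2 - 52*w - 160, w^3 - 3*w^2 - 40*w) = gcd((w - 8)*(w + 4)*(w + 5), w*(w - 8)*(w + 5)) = w^2 - 3*w - 40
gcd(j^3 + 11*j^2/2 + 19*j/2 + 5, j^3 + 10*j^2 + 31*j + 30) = j + 2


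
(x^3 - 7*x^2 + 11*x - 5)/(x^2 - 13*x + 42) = (x^3 - 7*x^2 + 11*x - 5)/(x^2 - 13*x + 42)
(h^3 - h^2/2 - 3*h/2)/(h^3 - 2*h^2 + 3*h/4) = 2*(h + 1)/(2*h - 1)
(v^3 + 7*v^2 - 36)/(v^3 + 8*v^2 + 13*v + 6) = (v^2 + v - 6)/(v^2 + 2*v + 1)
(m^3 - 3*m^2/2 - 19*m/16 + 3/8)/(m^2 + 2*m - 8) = (m^2 + m/2 - 3/16)/(m + 4)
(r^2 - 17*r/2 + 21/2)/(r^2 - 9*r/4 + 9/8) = 4*(r - 7)/(4*r - 3)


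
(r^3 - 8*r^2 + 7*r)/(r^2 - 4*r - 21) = r*(r - 1)/(r + 3)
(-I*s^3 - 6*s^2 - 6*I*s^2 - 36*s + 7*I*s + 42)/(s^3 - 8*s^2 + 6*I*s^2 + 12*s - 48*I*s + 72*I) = (-I*s^3 + s^2*(-6 - 6*I) + s*(-36 + 7*I) + 42)/(s^3 + s^2*(-8 + 6*I) + s*(12 - 48*I) + 72*I)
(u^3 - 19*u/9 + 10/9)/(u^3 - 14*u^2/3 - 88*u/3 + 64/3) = (3*u^2 + 2*u - 5)/(3*(u^2 - 4*u - 32))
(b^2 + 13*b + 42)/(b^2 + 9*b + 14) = (b + 6)/(b + 2)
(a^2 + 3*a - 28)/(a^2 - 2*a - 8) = (a + 7)/(a + 2)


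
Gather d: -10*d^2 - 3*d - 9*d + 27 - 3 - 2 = -10*d^2 - 12*d + 22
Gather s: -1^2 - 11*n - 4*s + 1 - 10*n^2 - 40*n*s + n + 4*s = -10*n^2 - 40*n*s - 10*n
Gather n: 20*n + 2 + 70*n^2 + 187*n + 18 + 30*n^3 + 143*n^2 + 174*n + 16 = 30*n^3 + 213*n^2 + 381*n + 36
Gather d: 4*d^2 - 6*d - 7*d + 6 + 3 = 4*d^2 - 13*d + 9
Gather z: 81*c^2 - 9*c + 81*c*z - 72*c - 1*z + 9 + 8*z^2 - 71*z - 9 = 81*c^2 - 81*c + 8*z^2 + z*(81*c - 72)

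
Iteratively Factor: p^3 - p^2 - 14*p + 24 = (p + 4)*(p^2 - 5*p + 6) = (p - 2)*(p + 4)*(p - 3)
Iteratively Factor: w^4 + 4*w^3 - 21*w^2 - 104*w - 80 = (w + 4)*(w^3 - 21*w - 20) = (w - 5)*(w + 4)*(w^2 + 5*w + 4) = (w - 5)*(w + 4)^2*(w + 1)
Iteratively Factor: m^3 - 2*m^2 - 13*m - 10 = (m - 5)*(m^2 + 3*m + 2) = (m - 5)*(m + 1)*(m + 2)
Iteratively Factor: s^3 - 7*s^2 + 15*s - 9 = (s - 3)*(s^2 - 4*s + 3) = (s - 3)*(s - 1)*(s - 3)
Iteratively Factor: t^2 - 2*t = (t - 2)*(t)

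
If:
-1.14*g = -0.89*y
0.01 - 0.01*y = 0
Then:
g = 0.78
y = 1.00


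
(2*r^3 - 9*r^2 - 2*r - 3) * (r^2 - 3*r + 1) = 2*r^5 - 15*r^4 + 27*r^3 - 6*r^2 + 7*r - 3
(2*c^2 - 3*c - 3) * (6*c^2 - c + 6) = 12*c^4 - 20*c^3 - 3*c^2 - 15*c - 18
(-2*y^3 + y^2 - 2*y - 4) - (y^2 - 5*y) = -2*y^3 + 3*y - 4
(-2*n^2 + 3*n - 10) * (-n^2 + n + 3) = 2*n^4 - 5*n^3 + 7*n^2 - n - 30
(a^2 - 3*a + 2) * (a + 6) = a^3 + 3*a^2 - 16*a + 12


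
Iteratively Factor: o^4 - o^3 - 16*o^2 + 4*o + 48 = (o + 3)*(o^3 - 4*o^2 - 4*o + 16) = (o - 2)*(o + 3)*(o^2 - 2*o - 8) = (o - 2)*(o + 2)*(o + 3)*(o - 4)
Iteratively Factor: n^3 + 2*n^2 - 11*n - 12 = (n - 3)*(n^2 + 5*n + 4) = (n - 3)*(n + 1)*(n + 4)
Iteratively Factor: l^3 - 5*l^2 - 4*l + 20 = (l + 2)*(l^2 - 7*l + 10) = (l - 5)*(l + 2)*(l - 2)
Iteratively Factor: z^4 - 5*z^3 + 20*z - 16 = (z - 4)*(z^3 - z^2 - 4*z + 4) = (z - 4)*(z - 1)*(z^2 - 4) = (z - 4)*(z - 2)*(z - 1)*(z + 2)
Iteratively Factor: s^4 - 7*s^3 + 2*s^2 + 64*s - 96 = (s - 2)*(s^3 - 5*s^2 - 8*s + 48) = (s - 2)*(s + 3)*(s^2 - 8*s + 16) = (s - 4)*(s - 2)*(s + 3)*(s - 4)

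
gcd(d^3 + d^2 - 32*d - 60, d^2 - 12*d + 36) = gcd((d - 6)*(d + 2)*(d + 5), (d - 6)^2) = d - 6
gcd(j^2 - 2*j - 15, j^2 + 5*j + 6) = j + 3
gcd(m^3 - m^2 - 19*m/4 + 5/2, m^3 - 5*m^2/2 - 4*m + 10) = m^2 - m/2 - 5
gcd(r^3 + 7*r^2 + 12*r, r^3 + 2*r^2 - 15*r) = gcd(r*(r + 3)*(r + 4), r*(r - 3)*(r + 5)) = r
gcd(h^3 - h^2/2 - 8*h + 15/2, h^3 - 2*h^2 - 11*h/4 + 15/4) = h^2 - 7*h/2 + 5/2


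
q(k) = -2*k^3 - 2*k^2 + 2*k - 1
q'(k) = -6*k^2 - 4*k + 2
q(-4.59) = 141.09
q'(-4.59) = -106.05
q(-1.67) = -0.60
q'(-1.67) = -8.05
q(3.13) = -75.66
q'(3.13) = -69.30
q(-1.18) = -2.86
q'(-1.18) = -1.63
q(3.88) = -140.17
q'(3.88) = -103.85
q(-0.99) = -3.00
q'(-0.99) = 0.08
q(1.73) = -13.88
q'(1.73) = -22.88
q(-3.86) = 76.51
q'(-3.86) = -71.96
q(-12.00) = 3143.00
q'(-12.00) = -814.00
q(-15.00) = 6269.00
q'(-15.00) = -1288.00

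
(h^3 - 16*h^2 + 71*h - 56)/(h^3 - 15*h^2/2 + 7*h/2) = 2*(h^2 - 9*h + 8)/(h*(2*h - 1))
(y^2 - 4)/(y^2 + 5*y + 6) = (y - 2)/(y + 3)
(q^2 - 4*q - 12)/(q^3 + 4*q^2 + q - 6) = (q - 6)/(q^2 + 2*q - 3)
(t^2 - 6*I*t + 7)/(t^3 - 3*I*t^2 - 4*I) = (t - 7*I)/(t^2 - 4*I*t - 4)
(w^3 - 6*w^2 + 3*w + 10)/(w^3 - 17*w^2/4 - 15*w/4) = 4*(w^2 - w - 2)/(w*(4*w + 3))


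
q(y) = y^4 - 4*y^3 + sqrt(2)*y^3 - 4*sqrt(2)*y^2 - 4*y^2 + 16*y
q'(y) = 4*y^3 - 12*y^2 + 3*sqrt(2)*y^2 - 8*sqrt(2)*y - 8*y + 16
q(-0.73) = -15.54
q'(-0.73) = 24.41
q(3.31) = -26.58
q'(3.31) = 12.14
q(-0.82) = -17.74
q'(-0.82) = 24.42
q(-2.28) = -29.01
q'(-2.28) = -27.70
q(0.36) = 4.40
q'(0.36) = 8.23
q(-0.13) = -2.24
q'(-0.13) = 18.37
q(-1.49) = -31.80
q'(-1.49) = 14.32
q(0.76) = 5.78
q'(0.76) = -1.40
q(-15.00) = 56939.24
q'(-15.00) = -14939.70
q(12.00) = 15069.17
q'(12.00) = 5579.18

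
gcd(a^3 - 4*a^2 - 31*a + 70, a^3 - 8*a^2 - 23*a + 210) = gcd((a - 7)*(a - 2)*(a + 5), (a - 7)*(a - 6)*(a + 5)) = a^2 - 2*a - 35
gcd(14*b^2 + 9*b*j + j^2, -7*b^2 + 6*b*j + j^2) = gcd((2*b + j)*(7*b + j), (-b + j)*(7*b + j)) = 7*b + j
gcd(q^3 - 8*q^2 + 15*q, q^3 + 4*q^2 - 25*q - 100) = q - 5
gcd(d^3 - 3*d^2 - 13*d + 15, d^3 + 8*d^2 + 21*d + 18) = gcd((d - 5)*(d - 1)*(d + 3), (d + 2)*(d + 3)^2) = d + 3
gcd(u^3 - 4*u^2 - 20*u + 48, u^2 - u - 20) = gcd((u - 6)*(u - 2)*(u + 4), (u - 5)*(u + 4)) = u + 4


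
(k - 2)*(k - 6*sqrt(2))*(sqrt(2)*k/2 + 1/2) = sqrt(2)*k^3/2 - 11*k^2/2 - sqrt(2)*k^2 - 3*sqrt(2)*k + 11*k + 6*sqrt(2)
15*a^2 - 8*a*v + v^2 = (-5*a + v)*(-3*a + v)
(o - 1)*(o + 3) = o^2 + 2*o - 3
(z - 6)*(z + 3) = z^2 - 3*z - 18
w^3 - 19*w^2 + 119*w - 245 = (w - 7)^2*(w - 5)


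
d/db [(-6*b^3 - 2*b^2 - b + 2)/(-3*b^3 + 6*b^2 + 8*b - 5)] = (-42*b^4 - 102*b^3 + 98*b^2 - 4*b - 11)/(9*b^6 - 36*b^5 - 12*b^4 + 126*b^3 + 4*b^2 - 80*b + 25)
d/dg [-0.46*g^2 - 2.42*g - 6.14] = -0.92*g - 2.42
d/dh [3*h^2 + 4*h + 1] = 6*h + 4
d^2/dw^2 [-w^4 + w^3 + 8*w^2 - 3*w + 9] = -12*w^2 + 6*w + 16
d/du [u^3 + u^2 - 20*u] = 3*u^2 + 2*u - 20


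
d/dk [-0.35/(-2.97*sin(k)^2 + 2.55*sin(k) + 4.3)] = (0.8925 - 2.079*sin(k))*cos(k)/(-2.97*sin(k)^2 + 2.55*sin(k) + 4.3)^2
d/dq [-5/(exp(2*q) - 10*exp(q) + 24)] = 10*(exp(q) - 5)*exp(q)/(exp(2*q) - 10*exp(q) + 24)^2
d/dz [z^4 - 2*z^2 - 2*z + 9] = 4*z^3 - 4*z - 2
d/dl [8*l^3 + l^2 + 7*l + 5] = 24*l^2 + 2*l + 7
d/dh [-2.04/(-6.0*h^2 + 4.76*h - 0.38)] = (9.7104 - 24.48*h)/(6.0*h^2 - 4.76*h + 0.38)^2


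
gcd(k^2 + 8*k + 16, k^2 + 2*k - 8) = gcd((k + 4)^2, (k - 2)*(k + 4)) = k + 4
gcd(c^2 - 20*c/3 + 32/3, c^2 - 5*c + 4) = c - 4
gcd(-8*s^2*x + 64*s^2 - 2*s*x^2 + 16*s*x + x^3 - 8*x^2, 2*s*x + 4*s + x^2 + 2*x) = 2*s + x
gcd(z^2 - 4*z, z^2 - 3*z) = z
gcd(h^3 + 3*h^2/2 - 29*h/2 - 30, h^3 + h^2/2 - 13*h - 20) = h^2 - 3*h/2 - 10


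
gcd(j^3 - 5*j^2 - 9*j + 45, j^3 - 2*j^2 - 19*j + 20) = j - 5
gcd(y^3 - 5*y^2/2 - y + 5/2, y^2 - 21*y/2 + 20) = y - 5/2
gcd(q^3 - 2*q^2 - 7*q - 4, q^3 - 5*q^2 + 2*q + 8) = q^2 - 3*q - 4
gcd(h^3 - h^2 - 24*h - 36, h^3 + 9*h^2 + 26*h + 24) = h^2 + 5*h + 6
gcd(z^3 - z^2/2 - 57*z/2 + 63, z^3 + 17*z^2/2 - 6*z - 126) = z^2 + 5*z/2 - 21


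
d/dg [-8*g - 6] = -8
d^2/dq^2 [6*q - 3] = 0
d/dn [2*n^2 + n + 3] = 4*n + 1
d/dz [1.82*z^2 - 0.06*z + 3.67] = 3.64*z - 0.06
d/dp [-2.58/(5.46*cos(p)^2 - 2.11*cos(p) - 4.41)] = (5.4438 - 28.1736*cos(p))*sin(p)/(-5.46*cos(p)^2 + 2.11*cos(p) + 4.41)^2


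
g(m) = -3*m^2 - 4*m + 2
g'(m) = -6*m - 4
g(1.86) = -15.82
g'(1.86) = -15.16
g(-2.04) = -2.32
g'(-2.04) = 8.24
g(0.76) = -2.77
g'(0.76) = -8.56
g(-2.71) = -9.19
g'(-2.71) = 12.26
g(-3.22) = -16.23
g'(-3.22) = 15.32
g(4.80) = -86.32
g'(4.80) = -32.80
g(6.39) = -146.06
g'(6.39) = -42.34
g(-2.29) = -4.57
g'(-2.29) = 9.74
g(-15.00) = -613.00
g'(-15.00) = 86.00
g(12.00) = -478.00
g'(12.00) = -76.00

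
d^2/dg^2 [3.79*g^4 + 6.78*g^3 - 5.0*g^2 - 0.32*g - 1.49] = 45.48*g^2 + 40.68*g - 10.0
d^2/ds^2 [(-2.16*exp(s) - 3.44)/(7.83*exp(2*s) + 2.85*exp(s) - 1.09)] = (-132.427224*exp(4*s) - 795.408984*exp(3*s) - 340.905672*exp(2*s) - 152.088912*exp(s) - 13.252656)*exp(s)/(480.048687*exp(6*s) + 524.191095*exp(5*s) - 9.68257800000001*exp(4*s) - 122.794245*exp(3*s) + 1.347894*exp(2*s) + 10.158255*exp(s) - 1.295029)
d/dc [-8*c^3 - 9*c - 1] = -24*c^2 - 9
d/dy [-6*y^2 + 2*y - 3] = 2 - 12*y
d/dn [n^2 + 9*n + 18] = 2*n + 9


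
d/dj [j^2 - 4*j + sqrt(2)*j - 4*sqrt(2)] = 2*j - 4 + sqrt(2)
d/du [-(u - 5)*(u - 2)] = 7 - 2*u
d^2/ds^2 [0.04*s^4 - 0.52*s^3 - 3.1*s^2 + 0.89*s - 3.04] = 0.48*s^2 - 3.12*s - 6.2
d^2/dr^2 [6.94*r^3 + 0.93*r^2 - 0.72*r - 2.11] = 41.64*r + 1.86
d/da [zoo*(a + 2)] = zoo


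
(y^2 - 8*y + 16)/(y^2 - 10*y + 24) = (y - 4)/(y - 6)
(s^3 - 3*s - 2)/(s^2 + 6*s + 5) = (s^2 - s - 2)/(s + 5)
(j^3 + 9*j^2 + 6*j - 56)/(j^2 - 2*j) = j + 11 + 28/j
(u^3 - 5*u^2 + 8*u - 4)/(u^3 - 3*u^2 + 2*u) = (u - 2)/u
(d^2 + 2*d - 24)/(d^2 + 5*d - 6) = (d - 4)/(d - 1)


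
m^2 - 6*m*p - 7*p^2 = (m - 7*p)*(m + p)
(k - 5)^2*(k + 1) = k^3 - 9*k^2 + 15*k + 25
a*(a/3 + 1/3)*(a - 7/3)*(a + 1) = a^4/3 - a^3/9 - 11*a^2/9 - 7*a/9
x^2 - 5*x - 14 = (x - 7)*(x + 2)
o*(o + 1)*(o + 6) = o^3 + 7*o^2 + 6*o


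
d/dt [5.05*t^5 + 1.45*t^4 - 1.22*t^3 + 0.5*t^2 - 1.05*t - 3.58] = 25.25*t^4 + 5.8*t^3 - 3.66*t^2 + 1.0*t - 1.05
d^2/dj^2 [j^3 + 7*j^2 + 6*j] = 6*j + 14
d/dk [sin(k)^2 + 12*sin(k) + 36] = 2*(sin(k) + 6)*cos(k)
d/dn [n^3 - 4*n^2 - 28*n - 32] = 3*n^2 - 8*n - 28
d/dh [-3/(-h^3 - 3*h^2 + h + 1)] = 3*(-3*h^2 - 6*h + 1)/(h^3 + 3*h^2 - h - 1)^2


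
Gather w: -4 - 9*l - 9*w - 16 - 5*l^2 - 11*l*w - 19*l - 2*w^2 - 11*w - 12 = -5*l^2 - 28*l - 2*w^2 + w*(-11*l - 20) - 32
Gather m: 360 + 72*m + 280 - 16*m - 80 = 56*m + 560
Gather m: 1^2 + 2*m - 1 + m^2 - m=m^2 + m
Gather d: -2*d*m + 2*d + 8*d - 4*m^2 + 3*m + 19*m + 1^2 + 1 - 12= d*(10 - 2*m) - 4*m^2 + 22*m - 10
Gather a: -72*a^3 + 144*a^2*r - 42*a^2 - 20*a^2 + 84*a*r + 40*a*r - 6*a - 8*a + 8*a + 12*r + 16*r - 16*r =-72*a^3 + a^2*(144*r - 62) + a*(124*r - 6) + 12*r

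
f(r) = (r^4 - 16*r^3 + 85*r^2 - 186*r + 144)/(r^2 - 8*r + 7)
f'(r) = (8 - 2*r)*(r^4 - 16*r^3 + 85*r^2 - 186*r + 144)/(r^2 - 8*r + 7)^2 + (4*r^3 - 48*r^2 + 170*r - 186)/(r^2 - 8*r + 7) = 2*(r^5 - 20*r^4 + 142*r^3 - 415*r^2 + 451*r - 75)/(r^4 - 16*r^3 + 78*r^2 - 112*r + 49)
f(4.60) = 2.62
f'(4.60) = 3.87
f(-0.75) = 24.95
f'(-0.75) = -7.75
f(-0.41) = 22.56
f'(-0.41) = -6.23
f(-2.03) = 37.38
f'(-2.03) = -11.39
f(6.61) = 38.17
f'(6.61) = 93.03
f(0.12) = 20.30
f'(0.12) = -1.45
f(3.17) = 0.02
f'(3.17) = 0.24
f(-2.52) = 43.24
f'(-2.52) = -12.52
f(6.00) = 14.40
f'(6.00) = 17.52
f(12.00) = 58.91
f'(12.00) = 16.57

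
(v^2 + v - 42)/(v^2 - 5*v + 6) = (v^2 + v - 42)/(v^2 - 5*v + 6)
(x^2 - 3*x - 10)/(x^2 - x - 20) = (x + 2)/(x + 4)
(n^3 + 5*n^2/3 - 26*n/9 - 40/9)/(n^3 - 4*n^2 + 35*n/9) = (3*n^2 + 10*n + 8)/(n*(3*n - 7))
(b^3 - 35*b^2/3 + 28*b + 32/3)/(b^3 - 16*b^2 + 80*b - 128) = (b + 1/3)/(b - 4)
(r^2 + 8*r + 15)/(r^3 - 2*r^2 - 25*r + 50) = (r + 3)/(r^2 - 7*r + 10)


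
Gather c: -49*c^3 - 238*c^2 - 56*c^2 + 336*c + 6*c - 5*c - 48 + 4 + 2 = -49*c^3 - 294*c^2 + 337*c - 42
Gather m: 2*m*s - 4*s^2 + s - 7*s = 2*m*s - 4*s^2 - 6*s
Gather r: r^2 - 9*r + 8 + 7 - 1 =r^2 - 9*r + 14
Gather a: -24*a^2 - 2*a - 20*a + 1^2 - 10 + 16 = -24*a^2 - 22*a + 7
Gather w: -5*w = -5*w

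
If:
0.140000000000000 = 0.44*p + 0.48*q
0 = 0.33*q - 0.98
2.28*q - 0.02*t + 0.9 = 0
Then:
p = -2.92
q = 2.97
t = 383.55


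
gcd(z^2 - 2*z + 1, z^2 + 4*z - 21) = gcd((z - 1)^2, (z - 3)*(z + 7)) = 1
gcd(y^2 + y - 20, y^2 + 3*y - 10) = y + 5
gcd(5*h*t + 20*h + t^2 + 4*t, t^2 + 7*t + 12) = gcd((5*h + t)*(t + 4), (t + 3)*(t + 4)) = t + 4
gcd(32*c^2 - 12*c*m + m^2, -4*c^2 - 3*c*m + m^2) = 4*c - m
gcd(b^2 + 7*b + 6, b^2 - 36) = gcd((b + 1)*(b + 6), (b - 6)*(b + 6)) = b + 6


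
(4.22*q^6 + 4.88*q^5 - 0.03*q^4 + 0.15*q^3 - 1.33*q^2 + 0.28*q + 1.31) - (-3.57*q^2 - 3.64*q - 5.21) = 4.22*q^6 + 4.88*q^5 - 0.03*q^4 + 0.15*q^3 + 2.24*q^2 + 3.92*q + 6.52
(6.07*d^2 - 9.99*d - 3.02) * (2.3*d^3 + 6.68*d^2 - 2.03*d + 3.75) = 13.961*d^5 + 17.5706*d^4 - 86.0013*d^3 + 22.8686*d^2 - 31.3319*d - 11.325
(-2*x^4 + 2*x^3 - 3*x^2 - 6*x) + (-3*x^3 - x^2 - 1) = -2*x^4 - x^3 - 4*x^2 - 6*x - 1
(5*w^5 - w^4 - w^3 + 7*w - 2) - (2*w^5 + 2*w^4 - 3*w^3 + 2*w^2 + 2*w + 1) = 3*w^5 - 3*w^4 + 2*w^3 - 2*w^2 + 5*w - 3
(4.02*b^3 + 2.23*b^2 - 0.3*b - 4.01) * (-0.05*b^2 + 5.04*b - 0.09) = -0.201*b^5 + 20.1493*b^4 + 10.8924*b^3 - 1.5122*b^2 - 20.1834*b + 0.3609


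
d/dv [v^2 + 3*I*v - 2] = 2*v + 3*I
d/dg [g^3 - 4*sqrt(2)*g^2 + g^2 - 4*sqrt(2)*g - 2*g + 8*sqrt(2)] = 3*g^2 - 8*sqrt(2)*g + 2*g - 4*sqrt(2) - 2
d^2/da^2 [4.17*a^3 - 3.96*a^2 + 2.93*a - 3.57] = 25.02*a - 7.92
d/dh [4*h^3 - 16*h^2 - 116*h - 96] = 12*h^2 - 32*h - 116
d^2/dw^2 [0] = 0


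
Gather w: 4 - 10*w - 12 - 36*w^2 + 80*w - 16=-36*w^2 + 70*w - 24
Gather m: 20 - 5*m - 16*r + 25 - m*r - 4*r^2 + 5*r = m*(-r - 5) - 4*r^2 - 11*r + 45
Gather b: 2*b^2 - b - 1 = 2*b^2 - b - 1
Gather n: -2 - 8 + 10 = 0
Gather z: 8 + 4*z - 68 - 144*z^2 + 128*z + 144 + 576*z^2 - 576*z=432*z^2 - 444*z + 84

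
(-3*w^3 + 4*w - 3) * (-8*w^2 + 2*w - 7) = 24*w^5 - 6*w^4 - 11*w^3 + 32*w^2 - 34*w + 21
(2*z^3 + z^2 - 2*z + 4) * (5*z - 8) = 10*z^4 - 11*z^3 - 18*z^2 + 36*z - 32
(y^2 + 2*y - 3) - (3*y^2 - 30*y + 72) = -2*y^2 + 32*y - 75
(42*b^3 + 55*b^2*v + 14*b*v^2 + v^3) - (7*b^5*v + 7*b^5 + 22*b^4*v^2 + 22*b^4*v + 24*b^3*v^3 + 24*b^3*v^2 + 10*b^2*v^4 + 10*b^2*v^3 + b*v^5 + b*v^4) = -7*b^5*v - 7*b^5 - 22*b^4*v^2 - 22*b^4*v - 24*b^3*v^3 - 24*b^3*v^2 + 42*b^3 - 10*b^2*v^4 - 10*b^2*v^3 + 55*b^2*v - b*v^5 - b*v^4 + 14*b*v^2 + v^3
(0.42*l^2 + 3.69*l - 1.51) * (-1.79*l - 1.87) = -0.7518*l^3 - 7.3905*l^2 - 4.1974*l + 2.8237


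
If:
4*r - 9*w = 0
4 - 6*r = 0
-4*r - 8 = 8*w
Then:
No Solution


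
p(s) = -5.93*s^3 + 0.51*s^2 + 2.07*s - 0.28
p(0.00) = -0.28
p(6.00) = -1250.38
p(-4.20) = 439.36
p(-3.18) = 188.99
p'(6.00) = -632.25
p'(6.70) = -789.69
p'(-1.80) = -57.41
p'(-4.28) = -328.18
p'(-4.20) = -316.03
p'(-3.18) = -181.07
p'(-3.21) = -184.51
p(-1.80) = 32.23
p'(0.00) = 2.07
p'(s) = -17.79*s^2 + 1.02*s + 2.07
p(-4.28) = 465.13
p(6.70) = -1747.04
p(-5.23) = 851.16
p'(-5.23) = -489.87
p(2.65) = -101.57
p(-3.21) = 194.47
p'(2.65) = -120.16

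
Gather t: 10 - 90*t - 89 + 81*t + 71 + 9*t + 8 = 0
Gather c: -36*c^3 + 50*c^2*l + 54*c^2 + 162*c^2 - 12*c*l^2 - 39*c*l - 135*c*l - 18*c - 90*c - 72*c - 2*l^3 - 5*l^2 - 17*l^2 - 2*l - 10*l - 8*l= -36*c^3 + c^2*(50*l + 216) + c*(-12*l^2 - 174*l - 180) - 2*l^3 - 22*l^2 - 20*l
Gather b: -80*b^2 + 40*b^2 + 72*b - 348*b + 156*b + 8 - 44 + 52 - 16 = -40*b^2 - 120*b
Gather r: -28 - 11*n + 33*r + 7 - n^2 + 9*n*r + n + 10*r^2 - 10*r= -n^2 - 10*n + 10*r^2 + r*(9*n + 23) - 21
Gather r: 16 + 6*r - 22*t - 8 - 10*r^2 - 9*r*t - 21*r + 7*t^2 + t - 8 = -10*r^2 + r*(-9*t - 15) + 7*t^2 - 21*t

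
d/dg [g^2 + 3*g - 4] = 2*g + 3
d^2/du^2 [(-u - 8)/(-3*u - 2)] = 132/(3*u + 2)^3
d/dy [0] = 0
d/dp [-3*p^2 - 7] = -6*p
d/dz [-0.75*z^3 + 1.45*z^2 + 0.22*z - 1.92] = -2.25*z^2 + 2.9*z + 0.22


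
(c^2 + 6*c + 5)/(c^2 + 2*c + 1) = (c + 5)/(c + 1)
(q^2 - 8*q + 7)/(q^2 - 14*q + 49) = (q - 1)/(q - 7)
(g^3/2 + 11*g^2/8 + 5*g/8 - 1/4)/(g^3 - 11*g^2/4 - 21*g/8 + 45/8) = (4*g^3 + 11*g^2 + 5*g - 2)/(8*g^3 - 22*g^2 - 21*g + 45)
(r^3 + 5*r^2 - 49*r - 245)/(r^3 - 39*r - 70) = (r + 7)/(r + 2)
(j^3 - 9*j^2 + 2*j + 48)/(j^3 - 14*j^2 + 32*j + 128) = (j - 3)/(j - 8)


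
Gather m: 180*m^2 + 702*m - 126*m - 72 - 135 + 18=180*m^2 + 576*m - 189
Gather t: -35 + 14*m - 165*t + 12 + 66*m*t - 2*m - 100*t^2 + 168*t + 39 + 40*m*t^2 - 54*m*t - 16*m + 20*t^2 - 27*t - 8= -4*m + t^2*(40*m - 80) + t*(12*m - 24) + 8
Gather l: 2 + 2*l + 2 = 2*l + 4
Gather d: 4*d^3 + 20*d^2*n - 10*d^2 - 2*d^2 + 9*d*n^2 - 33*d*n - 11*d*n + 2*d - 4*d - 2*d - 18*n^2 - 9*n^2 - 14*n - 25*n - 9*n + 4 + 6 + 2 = 4*d^3 + d^2*(20*n - 12) + d*(9*n^2 - 44*n - 4) - 27*n^2 - 48*n + 12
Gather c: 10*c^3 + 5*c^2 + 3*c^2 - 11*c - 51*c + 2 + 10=10*c^3 + 8*c^2 - 62*c + 12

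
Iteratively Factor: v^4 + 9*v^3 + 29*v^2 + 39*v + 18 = (v + 2)*(v^3 + 7*v^2 + 15*v + 9) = (v + 2)*(v + 3)*(v^2 + 4*v + 3) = (v + 1)*(v + 2)*(v + 3)*(v + 3)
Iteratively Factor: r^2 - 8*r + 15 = (r - 5)*(r - 3)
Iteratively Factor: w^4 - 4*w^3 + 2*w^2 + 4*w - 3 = (w - 3)*(w^3 - w^2 - w + 1) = (w - 3)*(w - 1)*(w^2 - 1) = (w - 3)*(w - 1)^2*(w + 1)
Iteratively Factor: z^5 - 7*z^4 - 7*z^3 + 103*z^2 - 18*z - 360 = (z + 2)*(z^4 - 9*z^3 + 11*z^2 + 81*z - 180) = (z - 5)*(z + 2)*(z^3 - 4*z^2 - 9*z + 36) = (z - 5)*(z - 3)*(z + 2)*(z^2 - z - 12) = (z - 5)*(z - 3)*(z + 2)*(z + 3)*(z - 4)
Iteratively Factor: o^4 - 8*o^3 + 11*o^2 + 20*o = (o + 1)*(o^3 - 9*o^2 + 20*o) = o*(o + 1)*(o^2 - 9*o + 20) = o*(o - 4)*(o + 1)*(o - 5)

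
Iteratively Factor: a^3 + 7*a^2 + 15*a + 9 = (a + 3)*(a^2 + 4*a + 3) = (a + 1)*(a + 3)*(a + 3)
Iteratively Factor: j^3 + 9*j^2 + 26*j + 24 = (j + 2)*(j^2 + 7*j + 12) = (j + 2)*(j + 4)*(j + 3)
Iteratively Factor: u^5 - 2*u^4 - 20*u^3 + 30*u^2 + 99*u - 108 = (u - 3)*(u^4 + u^3 - 17*u^2 - 21*u + 36) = (u - 3)*(u + 3)*(u^3 - 2*u^2 - 11*u + 12) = (u - 3)*(u - 1)*(u + 3)*(u^2 - u - 12) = (u - 4)*(u - 3)*(u - 1)*(u + 3)*(u + 3)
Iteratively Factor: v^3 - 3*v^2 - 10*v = (v - 5)*(v^2 + 2*v) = v*(v - 5)*(v + 2)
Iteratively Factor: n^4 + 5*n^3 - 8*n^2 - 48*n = (n + 4)*(n^3 + n^2 - 12*n) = (n + 4)^2*(n^2 - 3*n) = (n - 3)*(n + 4)^2*(n)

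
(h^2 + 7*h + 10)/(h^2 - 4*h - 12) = (h + 5)/(h - 6)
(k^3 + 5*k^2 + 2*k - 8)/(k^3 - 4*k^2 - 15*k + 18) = (k^2 + 6*k + 8)/(k^2 - 3*k - 18)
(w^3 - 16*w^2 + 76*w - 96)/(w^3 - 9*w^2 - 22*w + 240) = (w - 2)/(w + 5)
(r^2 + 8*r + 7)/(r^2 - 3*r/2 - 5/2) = 2*(r + 7)/(2*r - 5)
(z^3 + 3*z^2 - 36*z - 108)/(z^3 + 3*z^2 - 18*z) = (z^2 - 3*z - 18)/(z*(z - 3))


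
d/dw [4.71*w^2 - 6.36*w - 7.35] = 9.42*w - 6.36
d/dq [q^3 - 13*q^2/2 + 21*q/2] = 3*q^2 - 13*q + 21/2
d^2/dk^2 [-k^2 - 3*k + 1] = -2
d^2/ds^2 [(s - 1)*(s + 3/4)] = 2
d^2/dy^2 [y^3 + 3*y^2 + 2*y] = 6*y + 6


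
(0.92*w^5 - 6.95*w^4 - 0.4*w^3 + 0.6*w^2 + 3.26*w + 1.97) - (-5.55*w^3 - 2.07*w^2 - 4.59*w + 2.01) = 0.92*w^5 - 6.95*w^4 + 5.15*w^3 + 2.67*w^2 + 7.85*w - 0.0399999999999998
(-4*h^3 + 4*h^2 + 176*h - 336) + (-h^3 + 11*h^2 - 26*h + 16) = -5*h^3 + 15*h^2 + 150*h - 320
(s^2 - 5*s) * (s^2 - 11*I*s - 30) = s^4 - 5*s^3 - 11*I*s^3 - 30*s^2 + 55*I*s^2 + 150*s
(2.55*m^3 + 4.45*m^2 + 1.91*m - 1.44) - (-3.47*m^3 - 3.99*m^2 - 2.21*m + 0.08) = 6.02*m^3 + 8.44*m^2 + 4.12*m - 1.52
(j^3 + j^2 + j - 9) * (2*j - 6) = 2*j^4 - 4*j^3 - 4*j^2 - 24*j + 54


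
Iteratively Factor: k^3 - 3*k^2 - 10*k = (k + 2)*(k^2 - 5*k) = (k - 5)*(k + 2)*(k)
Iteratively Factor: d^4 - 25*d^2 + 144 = (d - 4)*(d^3 + 4*d^2 - 9*d - 36) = (d - 4)*(d - 3)*(d^2 + 7*d + 12) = (d - 4)*(d - 3)*(d + 4)*(d + 3)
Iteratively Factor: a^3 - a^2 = (a - 1)*(a^2) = a*(a - 1)*(a)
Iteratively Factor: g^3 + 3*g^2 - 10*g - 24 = (g + 2)*(g^2 + g - 12) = (g + 2)*(g + 4)*(g - 3)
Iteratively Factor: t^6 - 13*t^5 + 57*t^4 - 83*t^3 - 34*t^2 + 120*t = (t - 2)*(t^5 - 11*t^4 + 35*t^3 - 13*t^2 - 60*t) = (t - 3)*(t - 2)*(t^4 - 8*t^3 + 11*t^2 + 20*t) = (t - 4)*(t - 3)*(t - 2)*(t^3 - 4*t^2 - 5*t) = (t - 5)*(t - 4)*(t - 3)*(t - 2)*(t^2 + t) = (t - 5)*(t - 4)*(t - 3)*(t - 2)*(t + 1)*(t)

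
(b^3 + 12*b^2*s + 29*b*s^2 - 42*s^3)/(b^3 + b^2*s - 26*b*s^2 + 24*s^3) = (-b - 7*s)/(-b + 4*s)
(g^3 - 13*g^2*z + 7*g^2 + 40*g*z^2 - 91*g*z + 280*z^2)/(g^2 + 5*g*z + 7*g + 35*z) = (g^2 - 13*g*z + 40*z^2)/(g + 5*z)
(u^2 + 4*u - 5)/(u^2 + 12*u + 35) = (u - 1)/(u + 7)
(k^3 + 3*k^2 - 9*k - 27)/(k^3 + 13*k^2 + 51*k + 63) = (k - 3)/(k + 7)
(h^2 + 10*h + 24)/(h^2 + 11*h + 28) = (h + 6)/(h + 7)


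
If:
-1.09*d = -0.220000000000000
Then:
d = 0.20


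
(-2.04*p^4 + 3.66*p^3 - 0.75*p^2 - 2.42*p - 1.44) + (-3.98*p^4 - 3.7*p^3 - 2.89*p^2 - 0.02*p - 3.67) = -6.02*p^4 - 0.04*p^3 - 3.64*p^2 - 2.44*p - 5.11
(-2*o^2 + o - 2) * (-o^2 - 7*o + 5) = 2*o^4 + 13*o^3 - 15*o^2 + 19*o - 10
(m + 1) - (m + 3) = -2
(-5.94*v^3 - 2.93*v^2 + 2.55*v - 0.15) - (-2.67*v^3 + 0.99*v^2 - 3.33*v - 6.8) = -3.27*v^3 - 3.92*v^2 + 5.88*v + 6.65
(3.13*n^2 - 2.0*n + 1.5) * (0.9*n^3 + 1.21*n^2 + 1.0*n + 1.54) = 2.817*n^5 + 1.9873*n^4 + 2.06*n^3 + 4.6352*n^2 - 1.58*n + 2.31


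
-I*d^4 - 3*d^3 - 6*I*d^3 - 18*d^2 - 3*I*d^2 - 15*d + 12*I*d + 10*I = (d + 5)*(d - 2*I)*(d - I)*(-I*d - I)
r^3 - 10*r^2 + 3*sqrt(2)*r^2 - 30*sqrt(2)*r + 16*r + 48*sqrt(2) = (r - 8)*(r - 2)*(r + 3*sqrt(2))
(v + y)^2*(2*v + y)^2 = 4*v^4 + 12*v^3*y + 13*v^2*y^2 + 6*v*y^3 + y^4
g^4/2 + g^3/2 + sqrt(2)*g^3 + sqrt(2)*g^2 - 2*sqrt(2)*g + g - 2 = (g/2 + 1)*(g - 1)*(g + sqrt(2))^2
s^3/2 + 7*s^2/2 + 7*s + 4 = (s/2 + 1/2)*(s + 2)*(s + 4)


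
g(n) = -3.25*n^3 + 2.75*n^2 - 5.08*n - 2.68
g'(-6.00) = -389.08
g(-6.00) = 828.80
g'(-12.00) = -1475.08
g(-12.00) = 6070.28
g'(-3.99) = -182.25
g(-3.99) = 267.81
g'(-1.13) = -23.74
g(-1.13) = 11.26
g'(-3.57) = -148.98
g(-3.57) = 198.38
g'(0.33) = -4.33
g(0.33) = -4.17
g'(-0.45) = -9.53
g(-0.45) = 0.46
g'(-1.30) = -28.71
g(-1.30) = 15.71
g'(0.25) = -4.31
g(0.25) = -3.83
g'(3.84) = -127.73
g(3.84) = -165.66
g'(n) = -9.75*n^2 + 5.5*n - 5.08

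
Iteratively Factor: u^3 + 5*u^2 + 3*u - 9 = (u + 3)*(u^2 + 2*u - 3) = (u - 1)*(u + 3)*(u + 3)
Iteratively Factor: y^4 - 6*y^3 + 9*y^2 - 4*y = (y - 4)*(y^3 - 2*y^2 + y) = (y - 4)*(y - 1)*(y^2 - y) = y*(y - 4)*(y - 1)*(y - 1)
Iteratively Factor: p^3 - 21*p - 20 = (p + 1)*(p^2 - p - 20) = (p - 5)*(p + 1)*(p + 4)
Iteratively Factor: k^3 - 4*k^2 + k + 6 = (k - 3)*(k^2 - k - 2) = (k - 3)*(k + 1)*(k - 2)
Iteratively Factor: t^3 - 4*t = (t - 2)*(t^2 + 2*t) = t*(t - 2)*(t + 2)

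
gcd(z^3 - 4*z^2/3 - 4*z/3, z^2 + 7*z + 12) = 1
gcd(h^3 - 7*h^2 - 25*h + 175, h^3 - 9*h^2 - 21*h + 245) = h^2 - 2*h - 35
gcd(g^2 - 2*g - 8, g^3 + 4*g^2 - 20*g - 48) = g^2 - 2*g - 8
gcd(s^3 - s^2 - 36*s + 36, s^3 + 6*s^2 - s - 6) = s^2 + 5*s - 6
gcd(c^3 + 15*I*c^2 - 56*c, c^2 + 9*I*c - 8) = c + 8*I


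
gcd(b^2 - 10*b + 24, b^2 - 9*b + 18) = b - 6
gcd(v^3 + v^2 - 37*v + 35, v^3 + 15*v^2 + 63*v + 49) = v + 7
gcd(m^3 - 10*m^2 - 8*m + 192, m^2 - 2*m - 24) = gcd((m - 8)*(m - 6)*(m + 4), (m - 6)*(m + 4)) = m^2 - 2*m - 24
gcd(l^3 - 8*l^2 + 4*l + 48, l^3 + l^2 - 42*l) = l - 6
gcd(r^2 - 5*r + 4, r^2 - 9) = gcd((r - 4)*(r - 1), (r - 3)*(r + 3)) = 1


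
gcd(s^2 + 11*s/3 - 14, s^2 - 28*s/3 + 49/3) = s - 7/3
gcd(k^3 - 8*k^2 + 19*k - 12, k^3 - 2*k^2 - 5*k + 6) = k^2 - 4*k + 3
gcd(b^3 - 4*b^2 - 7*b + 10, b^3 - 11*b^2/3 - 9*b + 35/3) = b^2 - 6*b + 5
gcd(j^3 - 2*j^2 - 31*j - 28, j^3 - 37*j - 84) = j^2 - 3*j - 28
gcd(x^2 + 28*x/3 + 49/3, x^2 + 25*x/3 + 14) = x + 7/3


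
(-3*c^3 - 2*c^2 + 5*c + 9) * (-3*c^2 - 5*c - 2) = 9*c^5 + 21*c^4 + c^3 - 48*c^2 - 55*c - 18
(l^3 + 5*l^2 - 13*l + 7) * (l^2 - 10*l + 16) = l^5 - 5*l^4 - 47*l^3 + 217*l^2 - 278*l + 112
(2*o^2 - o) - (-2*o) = 2*o^2 + o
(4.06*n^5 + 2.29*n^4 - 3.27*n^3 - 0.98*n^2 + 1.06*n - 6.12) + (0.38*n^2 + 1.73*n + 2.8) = 4.06*n^5 + 2.29*n^4 - 3.27*n^3 - 0.6*n^2 + 2.79*n - 3.32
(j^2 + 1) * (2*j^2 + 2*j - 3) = 2*j^4 + 2*j^3 - j^2 + 2*j - 3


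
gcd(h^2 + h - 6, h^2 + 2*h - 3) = h + 3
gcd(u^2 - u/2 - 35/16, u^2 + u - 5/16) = u + 5/4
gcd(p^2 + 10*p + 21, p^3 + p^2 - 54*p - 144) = p + 3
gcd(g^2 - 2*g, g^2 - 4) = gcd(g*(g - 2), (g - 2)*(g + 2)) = g - 2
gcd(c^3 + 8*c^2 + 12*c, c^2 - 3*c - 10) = c + 2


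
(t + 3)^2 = t^2 + 6*t + 9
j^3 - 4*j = j*(j - 2)*(j + 2)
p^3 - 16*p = p*(p - 4)*(p + 4)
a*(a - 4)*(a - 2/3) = a^3 - 14*a^2/3 + 8*a/3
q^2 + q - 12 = (q - 3)*(q + 4)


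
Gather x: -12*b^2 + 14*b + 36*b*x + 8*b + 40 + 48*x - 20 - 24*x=-12*b^2 + 22*b + x*(36*b + 24) + 20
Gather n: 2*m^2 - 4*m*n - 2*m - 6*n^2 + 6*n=2*m^2 - 2*m - 6*n^2 + n*(6 - 4*m)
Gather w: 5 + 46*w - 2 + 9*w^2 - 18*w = 9*w^2 + 28*w + 3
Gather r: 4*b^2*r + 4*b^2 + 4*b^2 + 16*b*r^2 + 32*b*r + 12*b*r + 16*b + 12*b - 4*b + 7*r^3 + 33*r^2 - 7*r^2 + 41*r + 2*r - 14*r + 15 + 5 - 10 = 8*b^2 + 24*b + 7*r^3 + r^2*(16*b + 26) + r*(4*b^2 + 44*b + 29) + 10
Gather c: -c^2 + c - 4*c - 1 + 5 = -c^2 - 3*c + 4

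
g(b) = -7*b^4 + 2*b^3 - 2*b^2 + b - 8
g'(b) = -28*b^3 + 6*b^2 - 4*b + 1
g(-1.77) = -95.83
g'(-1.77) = 182.14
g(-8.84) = -44301.89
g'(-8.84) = 19847.83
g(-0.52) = -9.85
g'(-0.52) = 8.64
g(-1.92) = -126.58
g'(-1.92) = 228.98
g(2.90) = -468.24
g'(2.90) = -643.03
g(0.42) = -8.00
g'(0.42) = -1.70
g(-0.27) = -8.49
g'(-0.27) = 3.07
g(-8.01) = -29987.80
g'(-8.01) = 14807.83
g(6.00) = -8714.00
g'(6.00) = -5855.00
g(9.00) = -44630.00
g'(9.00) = -19961.00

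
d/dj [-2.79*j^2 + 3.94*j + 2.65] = 3.94 - 5.58*j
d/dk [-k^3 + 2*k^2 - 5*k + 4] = -3*k^2 + 4*k - 5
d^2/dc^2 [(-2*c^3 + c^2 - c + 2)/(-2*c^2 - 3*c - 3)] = 16*(2*c^3 + 6*c^2 - 3)/(8*c^6 + 36*c^5 + 90*c^4 + 135*c^3 + 135*c^2 + 81*c + 27)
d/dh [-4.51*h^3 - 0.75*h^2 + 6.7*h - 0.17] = -13.53*h^2 - 1.5*h + 6.7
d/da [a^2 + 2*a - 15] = 2*a + 2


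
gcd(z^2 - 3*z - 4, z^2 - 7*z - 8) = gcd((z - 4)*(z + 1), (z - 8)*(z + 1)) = z + 1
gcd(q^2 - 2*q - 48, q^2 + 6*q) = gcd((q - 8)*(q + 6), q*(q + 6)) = q + 6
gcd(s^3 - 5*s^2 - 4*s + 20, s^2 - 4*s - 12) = s + 2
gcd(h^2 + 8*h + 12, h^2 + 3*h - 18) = h + 6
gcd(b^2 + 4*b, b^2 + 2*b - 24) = 1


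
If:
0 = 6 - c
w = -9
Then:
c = 6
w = -9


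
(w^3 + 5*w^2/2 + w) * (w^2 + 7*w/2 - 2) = w^5 + 6*w^4 + 31*w^3/4 - 3*w^2/2 - 2*w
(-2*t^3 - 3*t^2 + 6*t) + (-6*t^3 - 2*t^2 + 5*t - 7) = -8*t^3 - 5*t^2 + 11*t - 7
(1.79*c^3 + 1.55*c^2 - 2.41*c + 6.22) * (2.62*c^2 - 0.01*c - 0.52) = 4.6898*c^5 + 4.0431*c^4 - 7.2605*c^3 + 15.5145*c^2 + 1.191*c - 3.2344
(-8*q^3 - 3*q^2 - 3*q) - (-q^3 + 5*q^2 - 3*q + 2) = -7*q^3 - 8*q^2 - 2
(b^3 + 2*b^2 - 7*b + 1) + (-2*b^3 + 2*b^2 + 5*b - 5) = -b^3 + 4*b^2 - 2*b - 4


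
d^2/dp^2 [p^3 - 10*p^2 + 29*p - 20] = 6*p - 20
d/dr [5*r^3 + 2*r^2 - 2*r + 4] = 15*r^2 + 4*r - 2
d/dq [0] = 0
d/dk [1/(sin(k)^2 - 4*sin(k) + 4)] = -2*cos(k)/(sin(k) - 2)^3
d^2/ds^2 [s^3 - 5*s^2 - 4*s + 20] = 6*s - 10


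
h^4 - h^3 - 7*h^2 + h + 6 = (h - 3)*(h - 1)*(h + 1)*(h + 2)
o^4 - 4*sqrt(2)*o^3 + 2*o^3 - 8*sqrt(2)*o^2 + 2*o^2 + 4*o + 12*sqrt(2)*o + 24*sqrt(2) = (o + 2)*(o - 3*sqrt(2))*(o - 2*sqrt(2))*(o + sqrt(2))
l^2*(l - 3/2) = l^3 - 3*l^2/2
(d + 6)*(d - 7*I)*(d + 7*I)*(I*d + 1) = I*d^4 + d^3 + 6*I*d^3 + 6*d^2 + 49*I*d^2 + 49*d + 294*I*d + 294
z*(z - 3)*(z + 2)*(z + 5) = z^4 + 4*z^3 - 11*z^2 - 30*z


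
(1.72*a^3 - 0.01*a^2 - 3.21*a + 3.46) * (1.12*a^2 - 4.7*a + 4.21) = 1.9264*a^5 - 8.0952*a^4 + 3.693*a^3 + 18.9201*a^2 - 29.7761*a + 14.5666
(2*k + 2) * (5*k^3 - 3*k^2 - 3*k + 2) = 10*k^4 + 4*k^3 - 12*k^2 - 2*k + 4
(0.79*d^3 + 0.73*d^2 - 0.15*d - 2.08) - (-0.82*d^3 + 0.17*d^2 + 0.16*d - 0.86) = 1.61*d^3 + 0.56*d^2 - 0.31*d - 1.22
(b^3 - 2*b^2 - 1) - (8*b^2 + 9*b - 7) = b^3 - 10*b^2 - 9*b + 6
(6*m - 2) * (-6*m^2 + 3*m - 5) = -36*m^3 + 30*m^2 - 36*m + 10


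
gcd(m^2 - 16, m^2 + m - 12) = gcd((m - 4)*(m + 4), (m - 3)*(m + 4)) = m + 4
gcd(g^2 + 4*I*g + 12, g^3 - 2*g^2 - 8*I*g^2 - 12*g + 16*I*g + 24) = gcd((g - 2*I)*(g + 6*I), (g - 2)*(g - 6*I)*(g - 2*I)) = g - 2*I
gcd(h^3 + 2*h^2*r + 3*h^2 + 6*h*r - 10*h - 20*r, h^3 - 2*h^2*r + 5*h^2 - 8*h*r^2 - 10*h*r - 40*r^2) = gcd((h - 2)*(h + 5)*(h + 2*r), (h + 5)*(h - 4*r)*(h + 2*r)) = h^2 + 2*h*r + 5*h + 10*r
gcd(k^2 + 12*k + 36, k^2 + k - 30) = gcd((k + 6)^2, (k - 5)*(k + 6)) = k + 6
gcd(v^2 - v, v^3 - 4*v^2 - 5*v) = v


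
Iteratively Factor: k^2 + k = (k)*(k + 1)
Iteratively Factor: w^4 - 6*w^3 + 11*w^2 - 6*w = (w - 3)*(w^3 - 3*w^2 + 2*w) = (w - 3)*(w - 2)*(w^2 - w) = (w - 3)*(w - 2)*(w - 1)*(w)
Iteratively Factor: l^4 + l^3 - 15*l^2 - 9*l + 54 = (l + 3)*(l^3 - 2*l^2 - 9*l + 18) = (l - 3)*(l + 3)*(l^2 + l - 6) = (l - 3)*(l - 2)*(l + 3)*(l + 3)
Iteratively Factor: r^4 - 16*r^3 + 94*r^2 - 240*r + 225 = (r - 3)*(r^3 - 13*r^2 + 55*r - 75) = (r - 5)*(r - 3)*(r^2 - 8*r + 15) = (r - 5)^2*(r - 3)*(r - 3)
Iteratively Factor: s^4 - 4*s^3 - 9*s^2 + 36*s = (s - 3)*(s^3 - s^2 - 12*s) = (s - 4)*(s - 3)*(s^2 + 3*s) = s*(s - 4)*(s - 3)*(s + 3)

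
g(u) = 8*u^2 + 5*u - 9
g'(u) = 16*u + 5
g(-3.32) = 62.58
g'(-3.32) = -48.12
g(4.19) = 152.40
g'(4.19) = 72.04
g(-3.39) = 65.99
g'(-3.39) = -49.24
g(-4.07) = 103.17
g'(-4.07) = -60.12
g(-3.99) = 98.41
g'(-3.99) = -58.84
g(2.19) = 40.32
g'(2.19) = 40.04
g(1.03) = 4.64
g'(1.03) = 21.48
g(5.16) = 229.80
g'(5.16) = 87.56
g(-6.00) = 249.00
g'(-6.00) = -91.00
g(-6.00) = 249.00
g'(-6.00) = -91.00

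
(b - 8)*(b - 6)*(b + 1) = b^3 - 13*b^2 + 34*b + 48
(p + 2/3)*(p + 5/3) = p^2 + 7*p/3 + 10/9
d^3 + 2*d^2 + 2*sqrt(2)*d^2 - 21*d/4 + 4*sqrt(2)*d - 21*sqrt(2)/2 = (d - 3/2)*(d + 7/2)*(d + 2*sqrt(2))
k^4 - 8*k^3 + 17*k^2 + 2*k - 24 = (k - 4)*(k - 3)*(k - 2)*(k + 1)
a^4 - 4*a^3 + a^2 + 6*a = a*(a - 3)*(a - 2)*(a + 1)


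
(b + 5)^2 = b^2 + 10*b + 25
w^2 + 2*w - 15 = (w - 3)*(w + 5)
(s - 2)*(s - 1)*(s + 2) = s^3 - s^2 - 4*s + 4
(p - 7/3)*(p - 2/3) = p^2 - 3*p + 14/9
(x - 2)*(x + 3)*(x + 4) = x^3 + 5*x^2 - 2*x - 24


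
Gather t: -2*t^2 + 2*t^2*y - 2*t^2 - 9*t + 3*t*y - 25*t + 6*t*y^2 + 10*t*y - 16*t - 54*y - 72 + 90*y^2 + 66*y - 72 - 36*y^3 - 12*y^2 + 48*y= t^2*(2*y - 4) + t*(6*y^2 + 13*y - 50) - 36*y^3 + 78*y^2 + 60*y - 144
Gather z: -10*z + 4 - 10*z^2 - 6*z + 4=-10*z^2 - 16*z + 8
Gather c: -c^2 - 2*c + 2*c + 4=4 - c^2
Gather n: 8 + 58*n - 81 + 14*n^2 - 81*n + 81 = 14*n^2 - 23*n + 8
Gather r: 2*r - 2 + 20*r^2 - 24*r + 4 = 20*r^2 - 22*r + 2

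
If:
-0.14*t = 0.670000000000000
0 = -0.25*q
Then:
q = 0.00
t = -4.79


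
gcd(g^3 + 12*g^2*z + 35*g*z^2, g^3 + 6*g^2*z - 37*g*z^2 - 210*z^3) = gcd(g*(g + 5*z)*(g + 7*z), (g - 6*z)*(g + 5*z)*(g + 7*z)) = g^2 + 12*g*z + 35*z^2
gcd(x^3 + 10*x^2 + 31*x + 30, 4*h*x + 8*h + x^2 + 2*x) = x + 2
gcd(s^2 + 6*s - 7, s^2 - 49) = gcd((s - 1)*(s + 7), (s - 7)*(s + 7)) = s + 7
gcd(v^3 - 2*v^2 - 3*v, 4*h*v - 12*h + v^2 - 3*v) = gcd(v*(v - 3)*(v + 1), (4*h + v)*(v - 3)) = v - 3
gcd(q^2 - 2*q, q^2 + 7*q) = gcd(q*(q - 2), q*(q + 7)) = q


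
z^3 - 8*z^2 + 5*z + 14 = (z - 7)*(z - 2)*(z + 1)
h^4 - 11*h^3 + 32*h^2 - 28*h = h*(h - 7)*(h - 2)^2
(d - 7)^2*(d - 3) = d^3 - 17*d^2 + 91*d - 147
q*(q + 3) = q^2 + 3*q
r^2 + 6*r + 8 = (r + 2)*(r + 4)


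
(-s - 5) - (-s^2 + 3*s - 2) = s^2 - 4*s - 3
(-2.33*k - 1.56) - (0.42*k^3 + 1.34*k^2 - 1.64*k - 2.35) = -0.42*k^3 - 1.34*k^2 - 0.69*k + 0.79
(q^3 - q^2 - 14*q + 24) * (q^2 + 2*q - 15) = q^5 + q^4 - 31*q^3 + 11*q^2 + 258*q - 360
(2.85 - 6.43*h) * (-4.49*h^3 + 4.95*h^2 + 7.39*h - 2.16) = 28.8707*h^4 - 44.625*h^3 - 33.4102*h^2 + 34.9503*h - 6.156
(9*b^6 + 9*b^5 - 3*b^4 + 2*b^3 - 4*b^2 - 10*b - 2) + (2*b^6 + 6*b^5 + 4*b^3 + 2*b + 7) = 11*b^6 + 15*b^5 - 3*b^4 + 6*b^3 - 4*b^2 - 8*b + 5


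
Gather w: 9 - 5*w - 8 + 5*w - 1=0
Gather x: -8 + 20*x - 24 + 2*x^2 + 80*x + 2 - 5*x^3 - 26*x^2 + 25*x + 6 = -5*x^3 - 24*x^2 + 125*x - 24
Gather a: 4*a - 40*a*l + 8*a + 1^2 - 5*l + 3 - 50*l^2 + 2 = a*(12 - 40*l) - 50*l^2 - 5*l + 6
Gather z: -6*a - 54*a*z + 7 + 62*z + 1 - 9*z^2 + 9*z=-6*a - 9*z^2 + z*(71 - 54*a) + 8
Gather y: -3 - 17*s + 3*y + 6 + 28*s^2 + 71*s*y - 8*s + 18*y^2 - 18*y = 28*s^2 - 25*s + 18*y^2 + y*(71*s - 15) + 3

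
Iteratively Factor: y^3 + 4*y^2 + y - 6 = (y - 1)*(y^2 + 5*y + 6) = (y - 1)*(y + 3)*(y + 2)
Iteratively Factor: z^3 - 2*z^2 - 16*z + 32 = (z + 4)*(z^2 - 6*z + 8) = (z - 4)*(z + 4)*(z - 2)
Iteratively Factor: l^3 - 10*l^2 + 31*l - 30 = (l - 2)*(l^2 - 8*l + 15) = (l - 3)*(l - 2)*(l - 5)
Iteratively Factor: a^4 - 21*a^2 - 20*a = (a + 4)*(a^3 - 4*a^2 - 5*a) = (a + 1)*(a + 4)*(a^2 - 5*a) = a*(a + 1)*(a + 4)*(a - 5)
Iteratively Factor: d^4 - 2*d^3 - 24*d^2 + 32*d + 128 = (d + 2)*(d^3 - 4*d^2 - 16*d + 64) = (d - 4)*(d + 2)*(d^2 - 16) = (d - 4)*(d + 2)*(d + 4)*(d - 4)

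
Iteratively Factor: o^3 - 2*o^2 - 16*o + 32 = (o + 4)*(o^2 - 6*o + 8) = (o - 2)*(o + 4)*(o - 4)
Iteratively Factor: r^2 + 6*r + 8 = (r + 2)*(r + 4)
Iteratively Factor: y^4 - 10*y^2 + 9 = (y + 3)*(y^3 - 3*y^2 - y + 3) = (y - 3)*(y + 3)*(y^2 - 1) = (y - 3)*(y - 1)*(y + 3)*(y + 1)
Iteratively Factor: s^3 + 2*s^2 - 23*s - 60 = (s + 4)*(s^2 - 2*s - 15) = (s - 5)*(s + 4)*(s + 3)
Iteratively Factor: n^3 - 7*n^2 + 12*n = (n - 4)*(n^2 - 3*n) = (n - 4)*(n - 3)*(n)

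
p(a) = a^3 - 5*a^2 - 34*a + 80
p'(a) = 3*a^2 - 10*a - 34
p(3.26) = -49.33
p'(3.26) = -34.72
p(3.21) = -47.58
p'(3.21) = -35.19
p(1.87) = 5.47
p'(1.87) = -42.21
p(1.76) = 10.12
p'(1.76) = -42.31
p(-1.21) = 112.05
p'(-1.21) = -17.51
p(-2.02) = 120.04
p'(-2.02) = -1.56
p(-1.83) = 119.35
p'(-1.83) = -5.65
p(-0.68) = 100.49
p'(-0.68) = -25.81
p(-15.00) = -3910.00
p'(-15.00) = 791.00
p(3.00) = -40.00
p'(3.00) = -37.00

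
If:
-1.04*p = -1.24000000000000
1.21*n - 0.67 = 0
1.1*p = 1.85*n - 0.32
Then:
No Solution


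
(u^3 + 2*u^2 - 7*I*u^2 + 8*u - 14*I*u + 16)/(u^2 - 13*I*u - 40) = (u^2 + u*(2 + I) + 2*I)/(u - 5*I)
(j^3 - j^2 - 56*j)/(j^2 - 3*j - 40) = j*(j + 7)/(j + 5)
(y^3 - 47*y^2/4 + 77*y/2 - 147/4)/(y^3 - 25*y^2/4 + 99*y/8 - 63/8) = 2*(y - 7)/(2*y - 3)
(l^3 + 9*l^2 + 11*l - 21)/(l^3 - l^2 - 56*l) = (l^2 + 2*l - 3)/(l*(l - 8))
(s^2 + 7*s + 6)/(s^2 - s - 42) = (s + 1)/(s - 7)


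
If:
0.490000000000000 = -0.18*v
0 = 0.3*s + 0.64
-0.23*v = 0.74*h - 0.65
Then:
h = 1.72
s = -2.13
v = -2.72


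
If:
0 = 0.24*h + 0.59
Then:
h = -2.46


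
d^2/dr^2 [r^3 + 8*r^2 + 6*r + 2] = 6*r + 16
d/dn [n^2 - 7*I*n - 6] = 2*n - 7*I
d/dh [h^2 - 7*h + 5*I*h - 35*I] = 2*h - 7 + 5*I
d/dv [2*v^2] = 4*v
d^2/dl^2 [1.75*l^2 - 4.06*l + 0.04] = 3.50000000000000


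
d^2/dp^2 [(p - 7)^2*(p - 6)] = 6*p - 40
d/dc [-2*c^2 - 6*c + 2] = -4*c - 6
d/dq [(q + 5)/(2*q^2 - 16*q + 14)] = (q^2 - 8*q - 2*(q - 4)*(q + 5) + 7)/(2*(q^2 - 8*q + 7)^2)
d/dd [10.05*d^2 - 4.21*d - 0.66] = 20.1*d - 4.21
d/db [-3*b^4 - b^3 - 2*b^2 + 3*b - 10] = -12*b^3 - 3*b^2 - 4*b + 3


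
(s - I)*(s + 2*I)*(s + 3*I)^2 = s^4 + 7*I*s^3 - 13*s^2 + 3*I*s - 18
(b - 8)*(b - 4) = b^2 - 12*b + 32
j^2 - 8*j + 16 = (j - 4)^2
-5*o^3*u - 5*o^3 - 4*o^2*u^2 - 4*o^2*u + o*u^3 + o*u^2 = (-5*o + u)*(o + u)*(o*u + o)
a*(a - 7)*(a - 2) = a^3 - 9*a^2 + 14*a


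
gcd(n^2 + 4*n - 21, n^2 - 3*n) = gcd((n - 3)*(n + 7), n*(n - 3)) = n - 3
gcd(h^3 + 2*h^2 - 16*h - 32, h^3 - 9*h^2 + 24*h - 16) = h - 4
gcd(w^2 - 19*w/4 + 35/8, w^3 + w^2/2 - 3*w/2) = 1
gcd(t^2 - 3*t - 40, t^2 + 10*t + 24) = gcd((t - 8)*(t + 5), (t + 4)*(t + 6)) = 1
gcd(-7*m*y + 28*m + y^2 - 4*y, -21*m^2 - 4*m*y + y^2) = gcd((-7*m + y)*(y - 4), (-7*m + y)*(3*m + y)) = -7*m + y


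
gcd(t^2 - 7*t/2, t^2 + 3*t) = t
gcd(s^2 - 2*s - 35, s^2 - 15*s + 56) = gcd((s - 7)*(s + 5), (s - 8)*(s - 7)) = s - 7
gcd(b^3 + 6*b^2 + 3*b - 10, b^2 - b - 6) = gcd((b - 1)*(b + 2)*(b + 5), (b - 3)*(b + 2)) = b + 2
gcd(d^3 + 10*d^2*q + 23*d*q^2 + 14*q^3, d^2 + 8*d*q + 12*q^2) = d + 2*q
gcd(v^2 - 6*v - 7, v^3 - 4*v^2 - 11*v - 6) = v + 1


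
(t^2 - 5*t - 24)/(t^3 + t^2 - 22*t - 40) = (t^2 - 5*t - 24)/(t^3 + t^2 - 22*t - 40)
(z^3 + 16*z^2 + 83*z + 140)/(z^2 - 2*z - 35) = (z^2 + 11*z + 28)/(z - 7)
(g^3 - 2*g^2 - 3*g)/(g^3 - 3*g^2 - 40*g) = (-g^2 + 2*g + 3)/(-g^2 + 3*g + 40)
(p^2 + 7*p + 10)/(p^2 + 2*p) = (p + 5)/p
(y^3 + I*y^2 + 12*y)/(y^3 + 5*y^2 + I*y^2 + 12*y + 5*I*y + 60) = y/(y + 5)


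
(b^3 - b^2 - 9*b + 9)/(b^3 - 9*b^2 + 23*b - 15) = (b + 3)/(b - 5)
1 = 1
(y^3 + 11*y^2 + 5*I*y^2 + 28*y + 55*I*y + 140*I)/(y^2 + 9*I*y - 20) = (y^2 + 11*y + 28)/(y + 4*I)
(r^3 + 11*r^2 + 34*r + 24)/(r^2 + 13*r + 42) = (r^2 + 5*r + 4)/(r + 7)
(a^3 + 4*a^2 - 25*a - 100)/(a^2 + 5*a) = a - 1 - 20/a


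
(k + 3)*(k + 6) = k^2 + 9*k + 18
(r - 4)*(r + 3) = r^2 - r - 12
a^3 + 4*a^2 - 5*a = a*(a - 1)*(a + 5)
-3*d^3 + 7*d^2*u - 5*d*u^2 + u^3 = (-3*d + u)*(-d + u)^2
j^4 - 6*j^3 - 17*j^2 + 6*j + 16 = (j - 8)*(j - 1)*(j + 1)*(j + 2)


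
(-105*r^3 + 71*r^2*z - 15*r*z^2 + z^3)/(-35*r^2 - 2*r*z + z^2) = (15*r^2 - 8*r*z + z^2)/(5*r + z)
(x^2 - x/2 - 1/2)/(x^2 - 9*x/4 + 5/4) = 2*(2*x + 1)/(4*x - 5)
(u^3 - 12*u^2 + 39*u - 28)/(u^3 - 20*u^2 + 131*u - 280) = (u^2 - 5*u + 4)/(u^2 - 13*u + 40)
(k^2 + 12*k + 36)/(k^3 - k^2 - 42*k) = (k + 6)/(k*(k - 7))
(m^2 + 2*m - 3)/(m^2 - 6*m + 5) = (m + 3)/(m - 5)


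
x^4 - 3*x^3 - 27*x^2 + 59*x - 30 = (x - 6)*(x - 1)^2*(x + 5)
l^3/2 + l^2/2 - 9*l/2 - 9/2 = (l/2 + 1/2)*(l - 3)*(l + 3)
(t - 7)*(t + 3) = t^2 - 4*t - 21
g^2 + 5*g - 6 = (g - 1)*(g + 6)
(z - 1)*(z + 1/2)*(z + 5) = z^3 + 9*z^2/2 - 3*z - 5/2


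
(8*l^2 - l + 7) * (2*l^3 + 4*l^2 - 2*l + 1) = 16*l^5 + 30*l^4 - 6*l^3 + 38*l^2 - 15*l + 7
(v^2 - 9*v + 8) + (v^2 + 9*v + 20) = 2*v^2 + 28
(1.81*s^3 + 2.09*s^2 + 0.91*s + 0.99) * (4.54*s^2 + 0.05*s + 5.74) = 8.2174*s^5 + 9.5791*s^4 + 14.6253*s^3 + 16.5367*s^2 + 5.2729*s + 5.6826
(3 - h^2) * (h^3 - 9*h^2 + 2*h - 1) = -h^5 + 9*h^4 + h^3 - 26*h^2 + 6*h - 3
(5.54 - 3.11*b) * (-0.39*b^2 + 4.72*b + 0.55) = 1.2129*b^3 - 16.8398*b^2 + 24.4383*b + 3.047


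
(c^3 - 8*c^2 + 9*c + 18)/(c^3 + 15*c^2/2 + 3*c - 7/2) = 2*(c^2 - 9*c + 18)/(2*c^2 + 13*c - 7)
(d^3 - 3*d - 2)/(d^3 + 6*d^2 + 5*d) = (d^2 - d - 2)/(d*(d + 5))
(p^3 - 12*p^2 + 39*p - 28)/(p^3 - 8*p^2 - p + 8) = (p^2 - 11*p + 28)/(p^2 - 7*p - 8)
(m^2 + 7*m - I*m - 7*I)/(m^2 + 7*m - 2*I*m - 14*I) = (m - I)/(m - 2*I)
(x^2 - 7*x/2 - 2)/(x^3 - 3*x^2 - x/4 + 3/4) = 2*(x - 4)/(2*x^2 - 7*x + 3)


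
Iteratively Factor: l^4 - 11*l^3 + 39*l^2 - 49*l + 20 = (l - 1)*(l^3 - 10*l^2 + 29*l - 20) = (l - 1)^2*(l^2 - 9*l + 20) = (l - 4)*(l - 1)^2*(l - 5)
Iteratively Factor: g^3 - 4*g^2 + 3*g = (g)*(g^2 - 4*g + 3) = g*(g - 1)*(g - 3)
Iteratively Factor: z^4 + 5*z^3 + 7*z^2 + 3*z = (z + 1)*(z^3 + 4*z^2 + 3*z) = z*(z + 1)*(z^2 + 4*z + 3) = z*(z + 1)*(z + 3)*(z + 1)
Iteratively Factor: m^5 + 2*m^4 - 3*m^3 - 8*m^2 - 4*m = (m + 1)*(m^4 + m^3 - 4*m^2 - 4*m) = (m + 1)^2*(m^3 - 4*m) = m*(m + 1)^2*(m^2 - 4) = m*(m + 1)^2*(m + 2)*(m - 2)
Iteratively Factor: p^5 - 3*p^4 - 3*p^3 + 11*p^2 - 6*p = (p - 1)*(p^4 - 2*p^3 - 5*p^2 + 6*p) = p*(p - 1)*(p^3 - 2*p^2 - 5*p + 6) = p*(p - 1)^2*(p^2 - p - 6) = p*(p - 1)^2*(p + 2)*(p - 3)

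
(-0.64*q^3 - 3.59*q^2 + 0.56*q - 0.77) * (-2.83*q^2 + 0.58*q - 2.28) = 1.8112*q^5 + 9.7885*q^4 - 2.2078*q^3 + 10.6891*q^2 - 1.7234*q + 1.7556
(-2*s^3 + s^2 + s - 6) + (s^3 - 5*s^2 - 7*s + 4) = -s^3 - 4*s^2 - 6*s - 2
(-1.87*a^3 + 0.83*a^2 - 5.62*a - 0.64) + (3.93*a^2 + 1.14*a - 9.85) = -1.87*a^3 + 4.76*a^2 - 4.48*a - 10.49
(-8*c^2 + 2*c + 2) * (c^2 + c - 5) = -8*c^4 - 6*c^3 + 44*c^2 - 8*c - 10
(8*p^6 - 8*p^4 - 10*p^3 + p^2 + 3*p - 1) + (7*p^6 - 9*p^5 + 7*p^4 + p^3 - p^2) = 15*p^6 - 9*p^5 - p^4 - 9*p^3 + 3*p - 1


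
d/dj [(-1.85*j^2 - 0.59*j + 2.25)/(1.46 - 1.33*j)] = (2.4605*j^2 - 5.402*j + 2.1311)/(1.7689*j^2 - 3.8836*j + 2.1316)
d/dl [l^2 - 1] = 2*l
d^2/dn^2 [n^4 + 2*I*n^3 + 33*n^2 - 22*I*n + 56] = 12*n^2 + 12*I*n + 66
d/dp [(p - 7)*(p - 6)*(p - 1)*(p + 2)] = 4*p^3 - 36*p^2 + 54*p + 68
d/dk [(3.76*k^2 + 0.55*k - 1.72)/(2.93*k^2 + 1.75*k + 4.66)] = (4.9685*k^2 + 45.1224*k + 5.573)/(8.5849*k^4 + 10.255*k^3 + 30.3701*k^2 + 16.31*k + 21.7156)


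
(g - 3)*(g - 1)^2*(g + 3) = g^4 - 2*g^3 - 8*g^2 + 18*g - 9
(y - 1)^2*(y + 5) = y^3 + 3*y^2 - 9*y + 5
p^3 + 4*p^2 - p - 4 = (p - 1)*(p + 1)*(p + 4)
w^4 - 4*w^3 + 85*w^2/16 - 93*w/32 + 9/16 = (w - 2)*(w - 3/4)^2*(w - 1/2)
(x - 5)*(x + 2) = x^2 - 3*x - 10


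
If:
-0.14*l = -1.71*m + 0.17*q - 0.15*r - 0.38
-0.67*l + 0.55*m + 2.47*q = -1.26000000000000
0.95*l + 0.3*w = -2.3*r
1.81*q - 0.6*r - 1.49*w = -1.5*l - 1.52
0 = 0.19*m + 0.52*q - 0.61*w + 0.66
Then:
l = 0.09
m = -0.25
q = -0.43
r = -0.12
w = 0.64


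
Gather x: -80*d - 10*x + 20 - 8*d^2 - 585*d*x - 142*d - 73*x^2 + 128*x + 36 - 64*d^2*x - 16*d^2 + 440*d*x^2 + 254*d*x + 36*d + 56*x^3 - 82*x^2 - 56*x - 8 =-24*d^2 - 186*d + 56*x^3 + x^2*(440*d - 155) + x*(-64*d^2 - 331*d + 62) + 48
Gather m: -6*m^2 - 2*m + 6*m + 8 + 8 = -6*m^2 + 4*m + 16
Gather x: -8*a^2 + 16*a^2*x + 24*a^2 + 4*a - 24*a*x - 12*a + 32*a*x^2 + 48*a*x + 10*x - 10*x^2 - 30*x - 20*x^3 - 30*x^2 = 16*a^2 - 8*a - 20*x^3 + x^2*(32*a - 40) + x*(16*a^2 + 24*a - 20)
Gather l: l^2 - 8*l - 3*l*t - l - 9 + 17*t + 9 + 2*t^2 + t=l^2 + l*(-3*t - 9) + 2*t^2 + 18*t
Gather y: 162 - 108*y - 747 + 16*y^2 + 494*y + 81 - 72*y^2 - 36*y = -56*y^2 + 350*y - 504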